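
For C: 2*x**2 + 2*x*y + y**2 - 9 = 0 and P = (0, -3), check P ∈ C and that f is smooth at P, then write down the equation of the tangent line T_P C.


Tangent line at P: -6*x - 6*y - 18 = 0.

Step 1: f(0, -3) = 0, so P lies on C.
Step 2: partial derivatives
  f_x(x, y) = 4*x + 2*y, f_y(x, y) = 2*x + 2*y.
  f_x(P) = -6, f_y(P) = -6 (gradient nonzero, so P is smooth).
Step 3: tangent line at P: -6·(x − 0) + -6·(y − -3) = 0.
Expanding: -6*x - 6*y - 18 = 0.


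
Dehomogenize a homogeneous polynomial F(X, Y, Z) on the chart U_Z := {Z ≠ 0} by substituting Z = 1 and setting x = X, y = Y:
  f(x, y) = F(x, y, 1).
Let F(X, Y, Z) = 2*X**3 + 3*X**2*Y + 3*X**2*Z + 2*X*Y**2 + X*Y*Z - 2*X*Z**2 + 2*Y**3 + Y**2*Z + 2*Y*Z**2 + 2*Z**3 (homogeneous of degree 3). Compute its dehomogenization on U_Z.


f(x, y) = 2*x**3 + 3*x**2*y + 3*x**2 + 2*x*y**2 + x*y - 2*x + 2*y**3 + y**2 + 2*y + 2

On U_Z we set Z = 1. Each monomial c·X^i·Y^j·Z^k in F becomes c·x^i·y^j·1^k = c·x^i·y^j.
Substituting Z = 1: F(X, Y, 1) = 2*x**3 + 3*x**2*y + 3*x**2 + 2*x*y**2 + x*y - 2*x + 2*y**3 + y**2 + 2*y + 2.
Note: deg(f) ≤ deg(F) = 3; strict inequality happens when F is divisible by Z (lost terms).


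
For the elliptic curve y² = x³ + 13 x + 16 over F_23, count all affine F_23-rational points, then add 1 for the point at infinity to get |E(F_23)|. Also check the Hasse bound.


Affine points = {(0, 4), (0, 19), (2, 2), (2, 21), (3, 6), (3, 17), (7, 6), (7, 17), (11, 8), (11, 15), (13, 6), (13, 17), (22, 5), (22, 18)}; affine count = 14; |E(F_23)| = 15.

Discriminant check: Δ ∝ 4a³ + 27b² = 4·13³ + 27·16² = 4·2197 + 27·256 ≡ 14 (mod 23). Nonzero ⇒ E is nonsingular.
For each x ∈ F_23, compute rhs = x³ + 13·x + 16 mod 23, then count y ∈ F_23 with y² ≡ rhs.
  x = 0: rhs = 16, matching y values: 4, 19 (2 points).
  x = 1: rhs = 7, matching y values: none (0 points).
  x = 2: rhs = 4, matching y values: 2, 21 (2 points).
  x = 3: rhs = 13, matching y values: 6, 17 (2 points).
  x = 4: rhs = 17, matching y values: none (0 points).
  x = 5: rhs = 22, matching y values: none (0 points).
  x = 6: rhs = 11, matching y values: none (0 points).
  x = 7: rhs = 13, matching y values: 6, 17 (2 points).
  x = 8: rhs = 11, matching y values: none (0 points).
  x = 9: rhs = 11, matching y values: none (0 points).
  x = 10: rhs = 19, matching y values: none (0 points).
  x = 11: rhs = 18, matching y values: 8, 15 (2 points).
  x = 12: rhs = 14, matching y values: none (0 points).
  x = 13: rhs = 13, matching y values: 6, 17 (2 points).
  x = 14: rhs = 21, matching y values: none (0 points).
  x = 15: rhs = 21, matching y values: none (0 points).
  x = 16: rhs = 19, matching y values: none (0 points).
  x = 17: rhs = 21, matching y values: none (0 points).
  x = 18: rhs = 10, matching y values: none (0 points).
  x = 19: rhs = 15, matching y values: none (0 points).
  x = 20: rhs = 19, matching y values: none (0 points).
  x = 21: rhs = 5, matching y values: none (0 points).
  x = 22: rhs = 2, matching y values: 5, 18 (2 points).
Total affine count: 14.
Full point count |E(F_23)| = 14 + 1 = 15.
Hasse bound: |15 − (23+1)| = |-9| = 9 ≤ 2√23 ≈ 9.5917 ✓.


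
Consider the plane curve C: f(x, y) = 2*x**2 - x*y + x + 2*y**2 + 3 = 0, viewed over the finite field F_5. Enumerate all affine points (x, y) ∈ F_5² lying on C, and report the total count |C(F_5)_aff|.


Affine F_5-points: {(0, 1), (0, 4), (2, 3), (4, 3), (4, 4)}; count = 5.

For each of the 25 pairs (x, y) ∈ F_5², evaluate f(x, y) mod 5. Record the zeros.
  x = 0: [0↦3, 1↦0, 2↦1, 3↦1, 4↦0]  zeros at y ∈ {1, 4}
  x = 1: [0↦1, 1↦2, 2↦2, 3↦1, 4↦4]  zeros at y ∈ ∅
  x = 2: [0↦3, 1↦3, 2↦2, 3↦0, 4↦2]  zeros at y ∈ {3}
  x = 3: [0↦4, 1↦3, 2↦1, 3↦3, 4↦4]  zeros at y ∈ ∅
  x = 4: [0↦4, 1↦2, 2↦4, 3↦0, 4↦0]  zeros at y ∈ {3, 4}
Collecting zeros: affine points = {(0, 1), (0, 4), (2, 3), (4, 3), (4, 4)}.
Total count |C(F_5)_aff| = 5.


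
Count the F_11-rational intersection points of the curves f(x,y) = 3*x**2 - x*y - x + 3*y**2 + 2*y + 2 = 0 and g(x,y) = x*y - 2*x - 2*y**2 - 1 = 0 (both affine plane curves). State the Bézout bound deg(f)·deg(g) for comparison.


Common zeros: {(10, 6)}; count = 1; Bézout bound = 4.

deg(f) = 2, deg(g) = 2, so Bézout bound = 4.
Scan x ∈ F_11. For each x, list the y ∈ F_11 with f(x, y) ≡ 0 and those with g(x, y) ≡ 0 (mod 11); the common zeros in that column are the intersection.
  x = 0: f ≡ 0 at y ∈ ∅; g ≡ 0 at y ∈ {4, 7}; common: ∅.
  x = 1: f ≡ 0 at y ∈ ∅; g ≡ 0 at y ∈ ∅; common: ∅.
  x = 2: f ≡ 0 at y ∈ ∅; g ≡ 0 at y ∈ ∅; common: ∅.
  x = 3: f ≡ 0 at y ∈ ∅; g ≡ 0 at y ∈ ∅; common: ∅.
  x = 4: f ≡ 0 at y ∈ ∅; g ≡ 0 at y ∈ ∅; common: ∅.
  x = 5: f ≡ 0 at y ∈ {5, 7}; g ≡ 0 at y ∈ {0, 8}; common: ∅.
  x = 6: f ≡ 0 at y ∈ {8}; g ≡ 0 at y ∈ {5, 9}; common: ∅.
  x = 7: f ≡ 0 at y ∈ {3, 6}; g ≡ 0 at y ∈ ∅; common: ∅.
  x = 8: f ≡ 0 at y ∈ {5, 8}; g ≡ 0 at y ∈ {1, 3}; common: ∅.
  x = 9: f ≡ 0 at y ∈ {3}; g ≡ 0 at y ∈ ∅; common: ∅.
  x = 10: f ≡ 0 at y ∈ {4, 6}; g ≡ 0 at y ∈ {6, 10}; common: {6}.
Collecting: common zeros = {(10, 6)}, so the count is 1.
Comparison with the Bézout bound: 1 ≤ 4 = deg(f)·deg(g), as expected for curves with no common component (the affine F_11-count falls short of the bound because intersections may lie at infinity, over extension fields, or carry multiplicity).


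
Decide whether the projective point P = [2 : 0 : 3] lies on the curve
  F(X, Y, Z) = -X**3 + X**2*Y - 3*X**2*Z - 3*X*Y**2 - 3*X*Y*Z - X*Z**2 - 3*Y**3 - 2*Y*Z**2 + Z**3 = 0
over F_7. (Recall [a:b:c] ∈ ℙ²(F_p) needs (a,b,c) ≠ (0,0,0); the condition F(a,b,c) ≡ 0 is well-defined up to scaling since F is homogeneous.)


F(2,0,3) ≡ 0 (mod 7); P is on the curve.

Evaluate F(2, 0, 3) term-by-term (mod 7).
  -X**3 ↦ -1·8·1·1 = -8
  X**2*Y ↦ 1·4·0·1 = 0
  -3*X**2*Z ↦ -3·4·1·3 = -36
  -3*X*Y**2 ↦ -3·2·0·1 = 0
  -3*X*Y*Z ↦ -3·2·0·3 = 0
  -X*Z**2 ↦ -1·2·1·9 = -18
  -3*Y**3 ↦ -3·1·0·1 = 0
  -2*Y*Z**2 ↦ -2·1·0·9 = 0
  Z**3 ↦ 1·1·1·27 = 27
Sum: F(2, 0, 3) = (-8) + (0) + (-36) + (0) + (0) + (-18) + (0) + (0) + (27) = -35.
Reducing mod 7: -35 ≡ 0 (mod 7).
Since F(a, b, c) ≡ 0 (mod 7), P lies on the curve.


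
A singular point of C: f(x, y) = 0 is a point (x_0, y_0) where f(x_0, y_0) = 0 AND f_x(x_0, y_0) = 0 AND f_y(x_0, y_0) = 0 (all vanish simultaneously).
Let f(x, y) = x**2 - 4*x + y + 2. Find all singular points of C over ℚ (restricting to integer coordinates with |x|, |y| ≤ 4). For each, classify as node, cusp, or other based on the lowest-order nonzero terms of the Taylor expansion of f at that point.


No singular points in the scanned grid; C is smooth there.

Compute partial derivatives:
  f_x = 2*x - 4.
  f_y = 1.
f_y = 1 is a nonzero constant, so f_y never vanishes: no point (x, y) can satisfy f = f_x = f_y = 0. In particular no (x, y) ∈ {−4, ..., 4}² is singular; the curve is smooth.


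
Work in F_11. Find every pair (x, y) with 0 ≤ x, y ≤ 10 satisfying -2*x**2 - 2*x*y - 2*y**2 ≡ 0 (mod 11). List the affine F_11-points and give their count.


Affine F_11-points: {(0, 0)}; count = 1.

For each of the 121 pairs (x, y) ∈ F_11², evaluate f(x, y) mod 11. Record the zeros.
  x = 0: [0↦0, 1↦9, 2↦3, 3↦4, 4↦1, 5↦5, 6↦5, 7↦1, 8↦4, 9↦3, 10↦9]  zeros at y ∈ {0}
  x = 1: [0↦9, 1↦5, 2↦8, 3↦7, 4↦2, 5↦4, 6↦2, 7↦7, 8↦8, 9↦5, 10↦9]  zeros at y ∈ ∅
  x = 2: [0↦3, 1↦8, 2↦9, 3↦6, 4↦10, 5↦10, 6↦6, 7↦9, 8↦8, 9↦3, 10↦5]  zeros at y ∈ ∅
  x = 3: [0↦4, 1↦7, 2↦6, 3↦1, 4↦3, 5↦1, 6↦6, 7↦7, 8↦4, 9↦8, 10↦8]  zeros at y ∈ ∅
  x = 4: [0↦1, 1↦2, 2↦10, 3↦3, 4↦3, 5↦10, 6↦2, 7↦1, 8↦7, 9↦9, 10↦7]  zeros at y ∈ ∅
  x = 5: [0↦5, 1↦4, 2↦10, 3↦1, 4↦10, 5↦4, 6↦5, 7↦2, 8↦6, 9↦6, 10↦2]  zeros at y ∈ ∅
  x = 6: [0↦5, 1↦2, 2↦6, 3↦6, 4↦2, 5↦5, 6↦4, 7↦10, 8↦1, 9↦10, 10↦4]  zeros at y ∈ ∅
  x = 7: [0↦1, 1↦7, 2↦9, 3↦7, 4↦1, 5↦2, 6↦10, 7↦3, 8↦3, 9↦10, 10↦2]  zeros at y ∈ ∅
  x = 8: [0↦4, 1↦8, 2↦8, 3↦4, 4↦7, 5↦6, 6↦1, 7↦3, 8↦1, 9↦6, 10↦7]  zeros at y ∈ ∅
  x = 9: [0↦3, 1↦5, 2↦3, 3↦8, 4↦9, 5↦6, 6↦10, 7↦10, 8↦6, 9↦9, 10↦8]  zeros at y ∈ ∅
  x = 10: [0↦9, 1↦9, 2↦5, 3↦8, 4↦7, 5↦2, 6↦4, 7↦2, 8↦7, 9↦8, 10↦5]  zeros at y ∈ ∅
Collecting zeros: affine points = {(0, 0)}.
Total count |C(F_11)_aff| = 1.


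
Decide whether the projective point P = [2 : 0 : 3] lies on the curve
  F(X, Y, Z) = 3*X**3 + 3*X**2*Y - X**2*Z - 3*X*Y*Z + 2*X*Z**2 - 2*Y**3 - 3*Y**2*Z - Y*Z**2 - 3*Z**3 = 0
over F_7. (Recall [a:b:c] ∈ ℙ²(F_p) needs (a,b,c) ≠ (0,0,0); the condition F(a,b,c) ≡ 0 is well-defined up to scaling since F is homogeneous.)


F(2,0,3) ≡ 2 (mod 7); P is NOT on the curve.

Evaluate F(2, 0, 3) term-by-term (mod 7).
  3*X**3 ↦ 3·8·1·1 = 24
  3*X**2*Y ↦ 3·4·0·1 = 0
  -X**2*Z ↦ -1·4·1·3 = -12
  -3*X*Y*Z ↦ -3·2·0·3 = 0
  2*X*Z**2 ↦ 2·2·1·9 = 36
  -2*Y**3 ↦ -2·1·0·1 = 0
  -3*Y**2*Z ↦ -3·1·0·3 = 0
  -Y*Z**2 ↦ -1·1·0·9 = 0
  -3*Z**3 ↦ -3·1·1·27 = -81
Sum: F(2, 0, 3) = (24) + (0) + (-12) + (0) + (36) + (0) + (0) + (0) + (-81) = -33.
Reducing mod 7: -33 ≡ 2 (mod 7).
Since F(a, b, c) ≡ 2 ≠ 0 (mod 7), P does NOT lie on the curve.


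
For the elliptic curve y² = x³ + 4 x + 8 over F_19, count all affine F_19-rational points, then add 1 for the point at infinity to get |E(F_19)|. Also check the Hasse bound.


Affine points = {(2, 9), (2, 10), (3, 3), (3, 16), (5, 1), (5, 18), (6, 1), (6, 18), (8, 1), (8, 18), (12, 6), (12, 13), (15, 2), (15, 17), (16, 8), (16, 11), (17, 7), (17, 12)}; affine count = 18; |E(F_19)| = 19.

Discriminant check: Δ ∝ 4a³ + 27b² = 4·4³ + 27·8² = 4·64 + 27·64 ≡ 8 (mod 19). Nonzero ⇒ E is nonsingular.
For each x ∈ F_19, compute rhs = x³ + 4·x + 8 mod 19, then count y ∈ F_19 with y² ≡ rhs.
  x = 0: rhs = 8, matching y values: none (0 points).
  x = 1: rhs = 13, matching y values: none (0 points).
  x = 2: rhs = 5, matching y values: 9, 10 (2 points).
  x = 3: rhs = 9, matching y values: 3, 16 (2 points).
  x = 4: rhs = 12, matching y values: none (0 points).
  x = 5: rhs = 1, matching y values: 1, 18 (2 points).
  x = 6: rhs = 1, matching y values: 1, 18 (2 points).
  x = 7: rhs = 18, matching y values: none (0 points).
  x = 8: rhs = 1, matching y values: 1, 18 (2 points).
  x = 9: rhs = 13, matching y values: none (0 points).
  x = 10: rhs = 3, matching y values: none (0 points).
  x = 11: rhs = 15, matching y values: none (0 points).
  x = 12: rhs = 17, matching y values: 6, 13 (2 points).
  x = 13: rhs = 15, matching y values: none (0 points).
  x = 14: rhs = 15, matching y values: none (0 points).
  x = 15: rhs = 4, matching y values: 2, 17 (2 points).
  x = 16: rhs = 7, matching y values: 8, 11 (2 points).
  x = 17: rhs = 11, matching y values: 7, 12 (2 points).
  x = 18: rhs = 3, matching y values: none (0 points).
Total affine count: 18.
Full point count |E(F_19)| = 18 + 1 = 19.
Hasse bound: |19 − (19+1)| = |-1| = 1 ≤ 2√19 ≈ 8.7178 ✓.


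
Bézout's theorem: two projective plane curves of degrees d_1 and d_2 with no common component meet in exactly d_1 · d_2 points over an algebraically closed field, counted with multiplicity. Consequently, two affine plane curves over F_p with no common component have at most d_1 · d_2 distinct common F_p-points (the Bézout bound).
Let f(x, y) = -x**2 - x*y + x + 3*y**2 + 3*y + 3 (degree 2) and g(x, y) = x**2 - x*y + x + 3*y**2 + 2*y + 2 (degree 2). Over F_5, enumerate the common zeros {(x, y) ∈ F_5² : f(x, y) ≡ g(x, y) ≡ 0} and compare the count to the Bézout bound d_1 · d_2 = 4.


Common zeros: {(2, 2)}; count = 1; Bézout bound = 4.

deg(f) = 2, deg(g) = 2, so Bézout bound = 4.
Scan x ∈ F_5. For each x, list the y ∈ F_5 with f(x, y) ≡ 0 and those with g(x, y) ≡ 0 (mod 5); the common zeros in that column are the intersection.
  x = 0: f ≡ 0 at y ∈ ∅; g ≡ 0 at y ∈ {3}; common: ∅.
  x = 1: f ≡ 0 at y ∈ ∅; g ≡ 0 at y ∈ ∅; common: ∅.
  x = 2: f ≡ 0 at y ∈ {1, 2}; g ≡ 0 at y ∈ {2, 3}; common: {2}.
  x = 3: f ≡ 0 at y ∈ {1, 4}; g ≡ 0 at y ∈ ∅; common: ∅.
  x = 4: f ≡ 0 at y ∈ {3, 4}; g ≡ 0 at y ∈ {2}; common: ∅.
Collecting: common zeros = {(2, 2)}, so the count is 1.
Comparison with the Bézout bound: 1 ≤ 4 = deg(f)·deg(g), as expected for curves with no common component (the affine F_5-count falls short of the bound because intersections may lie at infinity, over extension fields, or carry multiplicity).


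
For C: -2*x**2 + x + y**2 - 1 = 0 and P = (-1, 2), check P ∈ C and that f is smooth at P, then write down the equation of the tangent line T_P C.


Tangent line at P: 5*x + 4*y - 3 = 0.

Step 1: f(-1, 2) = 0, so P lies on C.
Step 2: partial derivatives
  f_x(x, y) = 1 - 4*x, f_y(x, y) = 2*y.
  f_x(P) = 5, f_y(P) = 4 (gradient nonzero, so P is smooth).
Step 3: tangent line at P: 5·(x − -1) + 4·(y − 2) = 0.
Expanding: 5*x + 4*y - 3 = 0.


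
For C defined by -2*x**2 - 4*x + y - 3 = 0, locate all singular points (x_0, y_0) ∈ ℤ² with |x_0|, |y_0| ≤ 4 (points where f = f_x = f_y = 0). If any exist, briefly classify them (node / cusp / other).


No singular points in the scanned grid; C is smooth there.

Compute partial derivatives:
  f_x = -4*x - 4.
  f_y = 1.
f_y = 1 is a nonzero constant, so f_y never vanishes: no point (x, y) can satisfy f = f_x = f_y = 0. In particular no (x, y) ∈ {−4, ..., 4}² is singular; the curve is smooth.


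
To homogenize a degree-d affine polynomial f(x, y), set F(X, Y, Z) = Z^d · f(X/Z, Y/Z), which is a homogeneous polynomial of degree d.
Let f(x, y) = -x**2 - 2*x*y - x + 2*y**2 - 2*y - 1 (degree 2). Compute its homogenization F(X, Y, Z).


F(X, Y, Z) = -X**2 - 2*X*Y - X*Z + 2*Y**2 - 2*Y*Z - Z**2

deg(f) = 2.
Substitute x = X/Z, y = Y/Z into f, then multiply by Z^2.
  monomial -1·x^2·y^0 ↦ -1·X^2·Y^0·Z^0.
  monomial -2·x^1·y^1 ↦ -2·X^1·Y^1·Z^0.
  monomial -1·x^1·y^0 ↦ -1·X^1·Y^0·Z^1.
  monomial 2·x^0·y^2 ↦ 2·X^0·Y^2·Z^0.
  monomial -2·x^0·y^1 ↦ -2·X^0·Y^1·Z^1.
  monomial -1·x^0·y^0 ↦ -1·X^0·Y^0·Z^2.
Collecting: F(X, Y, Z) = -X**2 - 2*X*Y - X*Z + 2*Y**2 - 2*Y*Z - Z**2.


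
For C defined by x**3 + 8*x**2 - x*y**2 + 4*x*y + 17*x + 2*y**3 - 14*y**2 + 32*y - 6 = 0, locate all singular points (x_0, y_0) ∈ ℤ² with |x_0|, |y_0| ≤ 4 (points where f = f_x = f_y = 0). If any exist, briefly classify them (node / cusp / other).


Singular points: {(-3, 2)}; classification: node.

Compute partial derivatives:
  f_x = 3*x**2 + 16*x - y**2 + 4*y + 17.
  f_y = -2*x*y + 4*x + 6*y**2 - 28*y + 32.
Scan x_0 ∈ {−4, ..., 4}. For each x_0, f_y(x_0, y) is a polynomial in y; find its integer roots y ∈ {−4, ..., 4}, then test f_x and f at those candidates.
  x = -4: f_y(-4, y) = 6*y**2 - 20*y + 16; vanishes at y ∈ {2}. (-4, 2): f_x = 5 ≠ 0.
  x = -3: f_y(-3, y) = 6*y**2 - 22*y + 20; vanishes at y ∈ {2}. (-3, 2): f_x = 0, f = 0 — SINGULAR.
  x = -2: f_y(-2, y) = 6*y**2 - 24*y + 24; vanishes at y ∈ {2}. (-2, 2): f_x = 1 ≠ 0.
  x = -1: f_y(-1, y) = 6*y**2 - 26*y + 28; vanishes at y ∈ {2}. (-1, 2): f_x = 8 ≠ 0.
  x = 0: f_y(0, y) = 6*y**2 - 28*y + 32; vanishes at y ∈ {2}. (0, 2): f_x = 21 ≠ 0.
  x = 1: f_y(1, y) = 6*y**2 - 30*y + 36; vanishes at y ∈ {2, 3}. (1, 2): f_x = 40 ≠ 0; (1, 3): f_x = 39 ≠ 0.
  x = 2: f_y(2, y) = 6*y**2 - 32*y + 40; vanishes at y ∈ {2}. (2, 2): f_x = 65 ≠ 0.
  x = 3: f_y(3, y) = 6*y**2 - 34*y + 44; vanishes at y ∈ {2}. (3, 2): f_x = 96 ≠ 0.
  x = 4: f_y(4, y) = 6*y**2 - 36*y + 48; vanishes at y ∈ {2, 4}. (4, 2): f_x = 133 ≠ 0; (4, 4): f_x = 129 ≠ 0.
Only singular point on the grid: (-3, 2).
Classify: substitute x = -3 + u, y = 2 + v and expand: f = u**3 - u**2 - u*v**2 + 2*v**3 + v**2.
No constant or linear terms (consistent with a singular point). Quadratic part: -u**2 + v**2. Cubic part: u**3 - u*v**2 + 2*v**3.
The quadratic part v**2 - u**2 = (v − u)(v + u) splits into two distinct linear factors, so there are two distinct tangent lines y − 2 = ±(x − -3) — this is a node (ordinary double point).
Classification: node.


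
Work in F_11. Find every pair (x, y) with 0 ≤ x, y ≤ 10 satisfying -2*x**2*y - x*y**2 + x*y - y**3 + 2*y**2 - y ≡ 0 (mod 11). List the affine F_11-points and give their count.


Affine F_11-points: {(0, 0), (0, 1), (1, 0), (1, 5), (1, 7), (2, 0), (2, 2), (2, 9), (3, 0), (3, 2), (3, 8), (4, 0), (4, 3), (4, 6), (5, 0), (5, 9), (5, 10), (6, 0), (6, 3), (6, 4), (7, 0), (7, 7), (7, 10), (8, 0), (8, 5), (9, 0), (9, 4), (10, 0), (10, 6), (10, 8)}; count = 30.

For each of the 121 pairs (x, y) ∈ F_11², evaluate f(x, y) mod 11. Record the zeros.
  x = 0: [0↦0, 1↦0, 2↦9, 3↦10, 4↦8, 5↦8, 6↦4, 7↦1, 8↦4, 9↦7, 10↦4]  zeros at y ∈ {0, 1}
  x = 1: [0↦0, 1↦9, 2↦3, 3↦9, 4↦10, 5↦0, 6↦6, 7↦0, 8↦9, 9↦5, 10↦4]  zeros at y ∈ {0, 5, 7}
  x = 2: [0↦0, 1↦3, 2↦0, 3↦7, 4↦7, 5↦5, 6↦6, 7↦4, 8↦4, 9↦0, 10↦8]  zeros at y ∈ {0, 2, 9}
  x = 3: [0↦0, 1↦4, 2↦0, 3↦4, 4↦10, 5↦1, 6↦4, 7↦2, 8↦0, 9↦3, 10↦5]  zeros at y ∈ {0, 2, 8}
  x = 4: [0↦0, 1↦1, 2↦3, 3↦0, 4↦8, 5↦10, 6↦0, 7↦5, 8↦8, 9↦3, 10↦6]  zeros at y ∈ {0, 3, 6}
  x = 5: [0↦0, 1↦5, 2↦9, 3↦6, 4↦1, 5↦10, 6↦5, 7↦2, 8↦6, 9↦0, 10↦0]  zeros at y ∈ {0, 9, 10}
  x = 6: [0↦0, 1↦5, 2↦7, 3↦0, 4↦0, 5↦1, 6↦8, 7↦4, 8↦5, 9↦5, 10↦9]  zeros at y ∈ {0, 3, 4}
  x = 7: [0↦0, 1↦1, 2↦8, 3↦4, 4↦5, 5↦5, 6↦9, 7↦0, 8↦5, 9↦7, 10↦0]  zeros at y ∈ {0, 7, 10}
  x = 8: [0↦0, 1↦4, 2↦1, 3↦7, 4↦5, 5↦0, 6↦8, 7↦1, 8↦6, 9↦6, 10↦6]  zeros at y ∈ {0, 5}
  x = 9: [0↦0, 1↦3, 2↦8, 3↦9, 4↦0, 5↦8, 6↦5, 7↦7, 8↦8, 9↦2, 10↦5]  zeros at y ∈ {0, 4}
  x = 10: [0↦0, 1↦9, 2↦7, 3↦10, 4↦1, 5↦7, 6↦0, 7↦7, 8↦0, 9↦6, 10↦8]  zeros at y ∈ {0, 6, 8}
Collecting zeros: affine points = {(0, 0), (0, 1), (1, 0), (1, 5), (1, 7), (2, 0), (2, 2), (2, 9), (3, 0), (3, 2), (3, 8), (4, 0), (4, 3), (4, 6), (5, 0), (5, 9), (5, 10), (6, 0), (6, 3), (6, 4), (7, 0), (7, 7), (7, 10), (8, 0), (8, 5), (9, 0), (9, 4), (10, 0), (10, 6), (10, 8)}.
Total count |C(F_11)_aff| = 30.


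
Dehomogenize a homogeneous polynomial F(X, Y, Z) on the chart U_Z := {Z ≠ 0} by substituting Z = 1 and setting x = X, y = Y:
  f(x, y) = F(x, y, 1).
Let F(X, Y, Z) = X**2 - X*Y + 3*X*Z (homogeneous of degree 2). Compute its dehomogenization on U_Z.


f(x, y) = x**2 - x*y + 3*x

On U_Z we set Z = 1. Each monomial c·X^i·Y^j·Z^k in F becomes c·x^i·y^j·1^k = c·x^i·y^j.
Substituting Z = 1: F(X, Y, 1) = x**2 - x*y + 3*x.
Note: deg(f) ≤ deg(F) = 2; strict inequality happens when F is divisible by Z (lost terms).


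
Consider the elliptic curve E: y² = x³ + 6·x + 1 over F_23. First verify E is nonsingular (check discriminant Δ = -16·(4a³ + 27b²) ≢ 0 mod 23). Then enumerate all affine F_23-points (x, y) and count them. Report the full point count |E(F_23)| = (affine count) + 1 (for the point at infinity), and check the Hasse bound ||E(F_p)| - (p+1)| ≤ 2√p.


Affine points = {(0, 1), (0, 22), (1, 10), (1, 13), (3, 0), (5, 8), (5, 15), (6, 0), (7, 8), (7, 15), (8, 3), (8, 20), (9, 5), (9, 18), (10, 7), (10, 16), (11, 8), (11, 15), (14, 0), (15, 4), (15, 19), (17, 5), (17, 18), (20, 5), (20, 18), (21, 2), (21, 21)}; affine count = 27; |E(F_23)| = 28.

Discriminant check: Δ ∝ 4a³ + 27b² = 4·6³ + 27·1² = 4·216 + 27·1 ≡ 17 (mod 23). Nonzero ⇒ E is nonsingular.
For each x ∈ F_23, compute rhs = x³ + 6·x + 1 mod 23, then count y ∈ F_23 with y² ≡ rhs.
  x = 0: rhs = 1, matching y values: 1, 22 (2 points).
  x = 1: rhs = 8, matching y values: 10, 13 (2 points).
  x = 2: rhs = 21, matching y values: none (0 points).
  x = 3: rhs = 0, matching y values: 0 (1 points).
  x = 4: rhs = 20, matching y values: none (0 points).
  x = 5: rhs = 18, matching y values: 8, 15 (2 points).
  x = 6: rhs = 0, matching y values: 0 (1 points).
  x = 7: rhs = 18, matching y values: 8, 15 (2 points).
  x = 8: rhs = 9, matching y values: 3, 20 (2 points).
  x = 9: rhs = 2, matching y values: 5, 18 (2 points).
  x = 10: rhs = 3, matching y values: 7, 16 (2 points).
  x = 11: rhs = 18, matching y values: 8, 15 (2 points).
  x = 12: rhs = 7, matching y values: none (0 points).
  x = 13: rhs = 22, matching y values: none (0 points).
  x = 14: rhs = 0, matching y values: 0 (1 points).
  x = 15: rhs = 16, matching y values: 4, 19 (2 points).
  x = 16: rhs = 7, matching y values: none (0 points).
  x = 17: rhs = 2, matching y values: 5, 18 (2 points).
  x = 18: rhs = 7, matching y values: none (0 points).
  x = 19: rhs = 5, matching y values: none (0 points).
  x = 20: rhs = 2, matching y values: 5, 18 (2 points).
  x = 21: rhs = 4, matching y values: 2, 21 (2 points).
  x = 22: rhs = 17, matching y values: none (0 points).
Total affine count: 27.
Full point count |E(F_23)| = 27 + 1 = 28.
Hasse bound: |28 − (23+1)| = |4| = 4 ≤ 2√23 ≈ 9.5917 ✓.


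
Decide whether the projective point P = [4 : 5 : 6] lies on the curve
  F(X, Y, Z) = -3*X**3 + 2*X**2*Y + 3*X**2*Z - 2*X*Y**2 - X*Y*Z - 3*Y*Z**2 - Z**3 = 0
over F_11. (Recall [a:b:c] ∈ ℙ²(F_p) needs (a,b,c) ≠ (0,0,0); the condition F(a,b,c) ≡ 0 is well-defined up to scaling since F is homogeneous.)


F(4,5,6) ≡ 5 (mod 11); P is NOT on the curve.

Evaluate F(4, 5, 6) term-by-term (mod 11).
  -3*X**3 ↦ -3·64·1·1 = -192
  2*X**2*Y ↦ 2·16·5·1 = 160
  3*X**2*Z ↦ 3·16·1·6 = 288
  -2*X*Y**2 ↦ -2·4·25·1 = -200
  -X*Y*Z ↦ -1·4·5·6 = -120
  -3*Y*Z**2 ↦ -3·1·5·36 = -540
  -Z**3 ↦ -1·1·1·216 = -216
Sum: F(4, 5, 6) = (-192) + (160) + (288) + (-200) + (-120) + (-540) + (-216) = -820.
Reducing mod 11: -820 ≡ 5 (mod 11).
Since F(a, b, c) ≡ 5 ≠ 0 (mod 11), P does NOT lie on the curve.


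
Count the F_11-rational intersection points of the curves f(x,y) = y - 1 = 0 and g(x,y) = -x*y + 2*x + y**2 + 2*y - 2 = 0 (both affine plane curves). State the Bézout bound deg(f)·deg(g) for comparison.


Common zeros: {(10, 1)}; count = 1; Bézout bound = 2.

deg(f) = 1, deg(g) = 2, so Bézout bound = 2.
Scan x ∈ F_11. For each x, list the y ∈ F_11 with f(x, y) ≡ 0 and those with g(x, y) ≡ 0 (mod 11); the common zeros in that column are the intersection.
  x = 0: f ≡ 0 at y ∈ {1}; g ≡ 0 at y ∈ {4, 5}; common: ∅.
  x = 1: f ≡ 0 at y ∈ {1}; g ≡ 0 at y ∈ {0, 10}; common: ∅.
  x = 2: f ≡ 0 at y ∈ {1}; g ≡ 0 at y ∈ {3, 8}; common: ∅.
  x = 3: f ≡ 0 at y ∈ {1}; g ≡ 0 at y ∈ ∅; common: ∅.
  x = 4: f ≡ 0 at y ∈ {1}; g ≡ 0 at y ∈ ∅; common: ∅.
  x = 5: f ≡ 0 at y ∈ {1}; g ≡ 0 at y ∈ ∅; common: ∅.
  x = 6: f ≡ 0 at y ∈ {1}; g ≡ 0 at y ∈ {6, 9}; common: ∅.
  x = 7: f ≡ 0 at y ∈ {1}; g ≡ 0 at y ∈ ∅; common: ∅.
  x = 8: f ≡ 0 at y ∈ {1}; g ≡ 0 at y ∈ ∅; common: ∅.
  x = 9: f ≡ 0 at y ∈ {1}; g ≡ 0 at y ∈ ∅; common: ∅.
  x = 10: f ≡ 0 at y ∈ {1}; g ≡ 0 at y ∈ {1, 7}; common: {1}.
Collecting: common zeros = {(10, 1)}, so the count is 1.
Comparison with the Bézout bound: 1 ≤ 2 = deg(f)·deg(g), as expected for curves with no common component (the affine F_11-count falls short of the bound because intersections may lie at infinity, over extension fields, or carry multiplicity).


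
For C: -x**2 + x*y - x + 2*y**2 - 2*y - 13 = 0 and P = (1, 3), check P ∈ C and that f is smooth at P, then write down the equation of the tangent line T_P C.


Tangent line at P: 11*y - 33 = 0.

Step 1: f(1, 3) = 0, so P lies on C.
Step 2: partial derivatives
  f_x(x, y) = -2*x + y - 1, f_y(x, y) = x + 4*y - 2.
  f_x(P) = 0, f_y(P) = 11 (gradient nonzero, so P is smooth).
Step 3: tangent line at P: 0·(x − 1) + 11·(y − 3) = 0.
Expanding: 11*y - 33 = 0.


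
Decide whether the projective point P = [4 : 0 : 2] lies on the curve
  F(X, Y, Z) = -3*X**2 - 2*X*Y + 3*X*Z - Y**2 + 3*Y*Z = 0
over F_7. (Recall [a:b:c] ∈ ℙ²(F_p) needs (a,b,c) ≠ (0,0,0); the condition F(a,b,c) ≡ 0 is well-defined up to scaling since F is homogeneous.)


F(4,0,2) ≡ 4 (mod 7); P is NOT on the curve.

Evaluate F(4, 0, 2) term-by-term (mod 7).
  -3*X**2 ↦ -3·16·1·1 = -48
  -2*X*Y ↦ -2·4·0·1 = 0
  3*X*Z ↦ 3·4·1·2 = 24
  -Y**2 ↦ -1·1·0·1 = 0
  3*Y*Z ↦ 3·1·0·2 = 0
Sum: F(4, 0, 2) = (-48) + (0) + (24) + (0) + (0) = -24.
Reducing mod 7: -24 ≡ 4 (mod 7).
Since F(a, b, c) ≡ 4 ≠ 0 (mod 7), P does NOT lie on the curve.


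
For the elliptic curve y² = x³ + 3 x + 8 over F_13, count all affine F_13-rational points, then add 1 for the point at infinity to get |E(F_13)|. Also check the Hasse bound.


Affine points = {(1, 5), (1, 8), (2, 3), (2, 10), (9, 6), (9, 7), (12, 2), (12, 11)}; affine count = 8; |E(F_13)| = 9.

Discriminant check: Δ ∝ 4a³ + 27b² = 4·3³ + 27·8² = 4·27 + 27·64 ≡ 3 (mod 13). Nonzero ⇒ E is nonsingular.
For each x ∈ F_13, compute rhs = x³ + 3·x + 8 mod 13, then count y ∈ F_13 with y² ≡ rhs.
  x = 0: rhs = 8, matching y values: none (0 points).
  x = 1: rhs = 12, matching y values: 5, 8 (2 points).
  x = 2: rhs = 9, matching y values: 3, 10 (2 points).
  x = 3: rhs = 5, matching y values: none (0 points).
  x = 4: rhs = 6, matching y values: none (0 points).
  x = 5: rhs = 5, matching y values: none (0 points).
  x = 6: rhs = 8, matching y values: none (0 points).
  x = 7: rhs = 8, matching y values: none (0 points).
  x = 8: rhs = 11, matching y values: none (0 points).
  x = 9: rhs = 10, matching y values: 6, 7 (2 points).
  x = 10: rhs = 11, matching y values: none (0 points).
  x = 11: rhs = 7, matching y values: none (0 points).
  x = 12: rhs = 4, matching y values: 2, 11 (2 points).
Total affine count: 8.
Full point count |E(F_13)| = 8 + 1 = 9.
Hasse bound: |9 − (13+1)| = |-5| = 5 ≤ 2√13 ≈ 7.2111 ✓.


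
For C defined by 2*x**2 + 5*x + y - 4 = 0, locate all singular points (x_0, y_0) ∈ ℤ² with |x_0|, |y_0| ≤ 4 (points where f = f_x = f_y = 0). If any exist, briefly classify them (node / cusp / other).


No singular points in the scanned grid; C is smooth there.

Compute partial derivatives:
  f_x = 4*x + 5.
  f_y = 1.
f_y = 1 is a nonzero constant, so f_y never vanishes: no point (x, y) can satisfy f = f_x = f_y = 0. In particular no (x, y) ∈ {−4, ..., 4}² is singular; the curve is smooth.


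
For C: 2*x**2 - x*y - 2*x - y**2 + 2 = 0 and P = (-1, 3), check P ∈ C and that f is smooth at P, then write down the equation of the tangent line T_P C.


Tangent line at P: -9*x - 5*y + 6 = 0.

Step 1: f(-1, 3) = 0, so P lies on C.
Step 2: partial derivatives
  f_x(x, y) = 4*x - y - 2, f_y(x, y) = -x - 2*y.
  f_x(P) = -9, f_y(P) = -5 (gradient nonzero, so P is smooth).
Step 3: tangent line at P: -9·(x − -1) + -5·(y − 3) = 0.
Expanding: -9*x - 5*y + 6 = 0.


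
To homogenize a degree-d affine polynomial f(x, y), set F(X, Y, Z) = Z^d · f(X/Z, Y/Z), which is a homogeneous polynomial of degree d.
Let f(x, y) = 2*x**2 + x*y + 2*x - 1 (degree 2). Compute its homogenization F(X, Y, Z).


F(X, Y, Z) = 2*X**2 + X*Y + 2*X*Z - Z**2

deg(f) = 2.
Substitute x = X/Z, y = Y/Z into f, then multiply by Z^2.
  monomial 2·x^2·y^0 ↦ 2·X^2·Y^0·Z^0.
  monomial 1·x^1·y^1 ↦ 1·X^1·Y^1·Z^0.
  monomial 2·x^1·y^0 ↦ 2·X^1·Y^0·Z^1.
  monomial -1·x^0·y^0 ↦ -1·X^0·Y^0·Z^2.
Collecting: F(X, Y, Z) = 2*X**2 + X*Y + 2*X*Z - Z**2.


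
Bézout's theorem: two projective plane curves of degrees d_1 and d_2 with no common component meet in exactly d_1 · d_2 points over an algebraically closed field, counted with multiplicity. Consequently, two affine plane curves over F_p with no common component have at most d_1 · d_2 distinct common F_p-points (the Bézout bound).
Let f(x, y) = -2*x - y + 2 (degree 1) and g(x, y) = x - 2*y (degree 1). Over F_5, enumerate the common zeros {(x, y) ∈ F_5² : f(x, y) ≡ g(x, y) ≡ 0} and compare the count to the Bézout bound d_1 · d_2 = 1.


Common zeros: ∅; count = 0; Bézout bound = 1.

deg(f) = 1, deg(g) = 1, so Bézout bound = 1.
Scan x ∈ F_5. For each x, list the y ∈ F_5 with f(x, y) ≡ 0 and those with g(x, y) ≡ 0 (mod 5); the common zeros in that column are the intersection.
  x = 0: f ≡ 0 at y ∈ {2}; g ≡ 0 at y ∈ {0}; common: ∅.
  x = 1: f ≡ 0 at y ∈ {0}; g ≡ 0 at y ∈ {3}; common: ∅.
  x = 2: f ≡ 0 at y ∈ {3}; g ≡ 0 at y ∈ {1}; common: ∅.
  x = 3: f ≡ 0 at y ∈ {1}; g ≡ 0 at y ∈ {4}; common: ∅.
  x = 4: f ≡ 0 at y ∈ {4}; g ≡ 0 at y ∈ {2}; common: ∅.
Collecting: common zeros = ∅, so the count is 0.
Comparison with the Bézout bound: 0 ≤ 1 = deg(f)·deg(g), as expected for curves with no common component (the affine F_5-count falls short of the bound because intersections may lie at infinity, over extension fields, or carry multiplicity).


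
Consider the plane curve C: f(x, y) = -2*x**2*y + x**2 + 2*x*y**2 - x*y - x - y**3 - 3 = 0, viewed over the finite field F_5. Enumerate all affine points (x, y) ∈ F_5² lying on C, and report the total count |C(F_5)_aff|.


Affine F_5-points: {(0, 3), (1, 1), (4, 1)}; count = 3.

For each of the 25 pairs (x, y) ∈ F_5², evaluate f(x, y) mod 5. Record the zeros.
  x = 0: [0↦2, 1↦1, 2↦4, 3↦0, 4↦3]  zeros at y ∈ {3}
  x = 1: [0↦2, 1↦0, 2↦1, 3↦4, 4↦3]  zeros at y ∈ {1}
  x = 2: [0↦4, 1↦2, 2↦2, 3↦3, 4↦4]  zeros at y ∈ ∅
  x = 3: [0↦3, 1↦2, 2↦2, 3↦2, 4↦1]  zeros at y ∈ ∅
  x = 4: [0↦4, 1↦0, 2↦1, 3↦1, 4↦4]  zeros at y ∈ {1}
Collecting zeros: affine points = {(0, 3), (1, 1), (4, 1)}.
Total count |C(F_5)_aff| = 3.


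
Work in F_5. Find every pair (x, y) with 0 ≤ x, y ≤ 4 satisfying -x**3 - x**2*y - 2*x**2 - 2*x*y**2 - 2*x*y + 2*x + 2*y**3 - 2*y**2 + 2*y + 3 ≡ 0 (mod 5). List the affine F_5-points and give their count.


Affine F_5-points: {(0, 1), (0, 2), (0, 3), (1, 2), (3, 1), (4, 0), (4, 1), (4, 4)}; count = 8.

For each of the 25 pairs (x, y) ∈ F_5², evaluate f(x, y) mod 5. Record the zeros.
  x = 0: [0↦3, 1↦0, 2↦0, 3↦0, 4↦2]  zeros at y ∈ {1, 2, 3}
  x = 1: [0↦2, 1↦4, 2↦0, 3↦2, 4↦2]  zeros at y ∈ {2}
  x = 2: [0↦1, 1↦1, 2↦1, 3↦3, 4↦4]  zeros at y ∈ ∅
  x = 3: [0↦4, 1↦0, 2↦2, 3↦2, 4↦2]  zeros at y ∈ {1}
  x = 4: [0↦0, 1↦0, 2↦2, 3↦3, 4↦0]  zeros at y ∈ {0, 1, 4}
Collecting zeros: affine points = {(0, 1), (0, 2), (0, 3), (1, 2), (3, 1), (4, 0), (4, 1), (4, 4)}.
Total count |C(F_5)_aff| = 8.


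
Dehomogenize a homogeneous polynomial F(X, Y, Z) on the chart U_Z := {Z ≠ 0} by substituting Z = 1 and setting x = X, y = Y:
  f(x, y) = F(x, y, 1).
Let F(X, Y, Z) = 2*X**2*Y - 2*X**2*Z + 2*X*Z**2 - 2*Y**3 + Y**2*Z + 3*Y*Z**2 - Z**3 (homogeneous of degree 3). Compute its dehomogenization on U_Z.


f(x, y) = 2*x**2*y - 2*x**2 + 2*x - 2*y**3 + y**2 + 3*y - 1

On U_Z we set Z = 1. Each monomial c·X^i·Y^j·Z^k in F becomes c·x^i·y^j·1^k = c·x^i·y^j.
Substituting Z = 1: F(X, Y, 1) = 2*x**2*y - 2*x**2 + 2*x - 2*y**3 + y**2 + 3*y - 1.
Note: deg(f) ≤ deg(F) = 3; strict inequality happens when F is divisible by Z (lost terms).


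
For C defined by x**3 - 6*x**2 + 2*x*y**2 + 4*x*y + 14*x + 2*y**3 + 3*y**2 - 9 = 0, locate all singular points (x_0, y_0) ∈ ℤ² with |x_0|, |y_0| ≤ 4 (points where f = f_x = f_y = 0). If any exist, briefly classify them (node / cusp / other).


Singular points: {(2, -1)}; classification: cusp.

Compute partial derivatives:
  f_x = 3*x**2 - 12*x + 2*y**2 + 4*y + 14.
  f_y = 4*x*y + 4*x + 6*y**2 + 6*y.
Scan x_0 ∈ {−4, ..., 4}. For each x_0, f_y(x_0, y) is a polynomial in y; find its integer roots y ∈ {−4, ..., 4}, then test f_x and f at those candidates.
  x = -4: f_y(-4, y) = 6*y**2 - 10*y - 16; vanishes at y ∈ {-1}. (-4, -1): f_x = 108 ≠ 0.
  x = -3: f_y(-3, y) = 6*y**2 - 6*y - 12; vanishes at y ∈ {-1, 2}. (-3, -1): f_x = 75 ≠ 0; (-3, 2): f_x = 93 ≠ 0.
  x = -2: f_y(-2, y) = 6*y**2 - 2*y - 8; vanishes at y ∈ {-1}. (-2, -1): f_x = 48 ≠ 0.
  x = -1: f_y(-1, y) = 6*y**2 + 2*y - 4; vanishes at y ∈ {-1}. (-1, -1): f_x = 27 ≠ 0.
  x = 0: f_y(0, y) = 6*y**2 + 6*y; vanishes at y ∈ {-1, 0}. (0, -1): f_x = 12 ≠ 0; (0, 0): f_x = 14 ≠ 0.
  x = 1: f_y(1, y) = 6*y**2 + 10*y + 4; vanishes at y ∈ {-1}. (1, -1): f_x = 3 ≠ 0.
  x = 2: f_y(2, y) = 6*y**2 + 14*y + 8; vanishes at y ∈ {-1}. (2, -1): f_x = 0, f = 0 — SINGULAR.
  x = 3: f_y(3, y) = 6*y**2 + 18*y + 12; vanishes at y ∈ {-2, -1}. (3, -2): f_x = 5 ≠ 0; (3, -1): f_x = 3 ≠ 0.
  x = 4: f_y(4, y) = 6*y**2 + 22*y + 16; vanishes at y ∈ {-1}. (4, -1): f_x = 12 ≠ 0.
Only singular point on the grid: (2, -1).
Classify: substitute x = 2 + u, y = -1 + v and expand: f = u**3 + 2*u*v**2 + 2*v**3 + v**2.
No constant or linear terms (consistent with a singular point). Quadratic part: v**2. Cubic part: u**3 + 2*u*v**2 + 2*v**3.
The quadratic part v**2 is a perfect square, so there is a single (double) tangent line v = 0, i.e. y = -1. Restricting the cubic part to that line (v = 0) leaves u**3 ≠ 0, so f is not divisible by v and the branch is v² ≈ -u**3 to lowest order — this is a cusp.
Classification: cusp.


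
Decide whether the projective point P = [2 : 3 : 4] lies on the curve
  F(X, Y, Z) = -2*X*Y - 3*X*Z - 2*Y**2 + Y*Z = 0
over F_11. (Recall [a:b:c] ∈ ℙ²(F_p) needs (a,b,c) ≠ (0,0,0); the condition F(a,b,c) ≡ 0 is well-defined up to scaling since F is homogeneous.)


F(2,3,4) ≡ 2 (mod 11); P is NOT on the curve.

Evaluate F(2, 3, 4) term-by-term (mod 11).
  -2*X*Y ↦ -2·2·3·1 = -12
  -3*X*Z ↦ -3·2·1·4 = -24
  -2*Y**2 ↦ -2·1·9·1 = -18
  Y*Z ↦ 1·1·3·4 = 12
Sum: F(2, 3, 4) = (-12) + (-24) + (-18) + (12) = -42.
Reducing mod 11: -42 ≡ 2 (mod 11).
Since F(a, b, c) ≡ 2 ≠ 0 (mod 11), P does NOT lie on the curve.


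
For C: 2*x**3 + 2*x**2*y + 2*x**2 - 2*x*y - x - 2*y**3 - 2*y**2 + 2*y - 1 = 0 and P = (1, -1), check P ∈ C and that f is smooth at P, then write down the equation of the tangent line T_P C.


Tangent line at P: 7*x - 7 = 0.

Step 1: f(1, -1) = 0, so P lies on C.
Step 2: partial derivatives
  f_x(x, y) = 6*x**2 + 4*x*y + 4*x - 2*y - 1, f_y(x, y) = 2*x**2 - 2*x - 6*y**2 - 4*y + 2.
  f_x(P) = 7, f_y(P) = 0 (gradient nonzero, so P is smooth).
Step 3: tangent line at P: 7·(x − 1) + 0·(y − -1) = 0.
Expanding: 7*x - 7 = 0.


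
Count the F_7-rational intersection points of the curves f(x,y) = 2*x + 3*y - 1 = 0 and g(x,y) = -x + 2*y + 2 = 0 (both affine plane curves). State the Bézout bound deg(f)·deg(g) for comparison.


Common zeros: ∅; count = 0; Bézout bound = 1.

deg(f) = 1, deg(g) = 1, so Bézout bound = 1.
Scan x ∈ F_7. For each x, list the y ∈ F_7 with f(x, y) ≡ 0 and those with g(x, y) ≡ 0 (mod 7); the common zeros in that column are the intersection.
  x = 0: f ≡ 0 at y ∈ {5}; g ≡ 0 at y ∈ {6}; common: ∅.
  x = 1: f ≡ 0 at y ∈ {2}; g ≡ 0 at y ∈ {3}; common: ∅.
  x = 2: f ≡ 0 at y ∈ {6}; g ≡ 0 at y ∈ {0}; common: ∅.
  x = 3: f ≡ 0 at y ∈ {3}; g ≡ 0 at y ∈ {4}; common: ∅.
  x = 4: f ≡ 0 at y ∈ {0}; g ≡ 0 at y ∈ {1}; common: ∅.
  x = 5: f ≡ 0 at y ∈ {4}; g ≡ 0 at y ∈ {5}; common: ∅.
  x = 6: f ≡ 0 at y ∈ {1}; g ≡ 0 at y ∈ {2}; common: ∅.
Collecting: common zeros = ∅, so the count is 0.
Comparison with the Bézout bound: 0 ≤ 1 = deg(f)·deg(g), as expected for curves with no common component (the affine F_7-count falls short of the bound because intersections may lie at infinity, over extension fields, or carry multiplicity).


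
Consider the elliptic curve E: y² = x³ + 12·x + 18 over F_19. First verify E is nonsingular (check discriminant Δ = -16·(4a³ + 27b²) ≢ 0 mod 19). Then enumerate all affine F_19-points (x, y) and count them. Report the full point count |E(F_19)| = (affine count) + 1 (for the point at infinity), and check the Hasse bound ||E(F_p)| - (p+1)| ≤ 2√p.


Affine points = {(3, 9), (3, 10), (4, 4), (4, 15), (9, 0), (10, 6), (10, 13), (12, 3), (12, 16), (14, 2), (14, 17), (15, 1), (15, 18), (17, 9), (17, 10), (18, 9), (18, 10)}; affine count = 17; |E(F_19)| = 18.

Discriminant check: Δ ∝ 4a³ + 27b² = 4·12³ + 27·18² = 4·1728 + 27·324 ≡ 4 (mod 19). Nonzero ⇒ E is nonsingular.
For each x ∈ F_19, compute rhs = x³ + 12·x + 18 mod 19, then count y ∈ F_19 with y² ≡ rhs.
  x = 0: rhs = 18, matching y values: none (0 points).
  x = 1: rhs = 12, matching y values: none (0 points).
  x = 2: rhs = 12, matching y values: none (0 points).
  x = 3: rhs = 5, matching y values: 9, 10 (2 points).
  x = 4: rhs = 16, matching y values: 4, 15 (2 points).
  x = 5: rhs = 13, matching y values: none (0 points).
  x = 6: rhs = 2, matching y values: none (0 points).
  x = 7: rhs = 8, matching y values: none (0 points).
  x = 8: rhs = 18, matching y values: none (0 points).
  x = 9: rhs = 0, matching y values: 0 (1 points).
  x = 10: rhs = 17, matching y values: 6, 13 (2 points).
  x = 11: rhs = 18, matching y values: none (0 points).
  x = 12: rhs = 9, matching y values: 3, 16 (2 points).
  x = 13: rhs = 15, matching y values: none (0 points).
  x = 14: rhs = 4, matching y values: 2, 17 (2 points).
  x = 15: rhs = 1, matching y values: 1, 18 (2 points).
  x = 16: rhs = 12, matching y values: none (0 points).
  x = 17: rhs = 5, matching y values: 9, 10 (2 points).
  x = 18: rhs = 5, matching y values: 9, 10 (2 points).
Total affine count: 17.
Full point count |E(F_19)| = 17 + 1 = 18.
Hasse bound: |18 − (19+1)| = |-2| = 2 ≤ 2√19 ≈ 8.7178 ✓.


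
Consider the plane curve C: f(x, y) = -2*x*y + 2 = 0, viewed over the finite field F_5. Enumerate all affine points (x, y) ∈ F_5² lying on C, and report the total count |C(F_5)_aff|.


Affine F_5-points: {(1, 1), (2, 3), (3, 2), (4, 4)}; count = 4.

For each of the 25 pairs (x, y) ∈ F_5², evaluate f(x, y) mod 5. Record the zeros.
  x = 0: [0↦2, 1↦2, 2↦2, 3↦2, 4↦2]  zeros at y ∈ ∅
  x = 1: [0↦2, 1↦0, 2↦3, 3↦1, 4↦4]  zeros at y ∈ {1}
  x = 2: [0↦2, 1↦3, 2↦4, 3↦0, 4↦1]  zeros at y ∈ {3}
  x = 3: [0↦2, 1↦1, 2↦0, 3↦4, 4↦3]  zeros at y ∈ {2}
  x = 4: [0↦2, 1↦4, 2↦1, 3↦3, 4↦0]  zeros at y ∈ {4}
Collecting zeros: affine points = {(1, 1), (2, 3), (3, 2), (4, 4)}.
Total count |C(F_5)_aff| = 4.


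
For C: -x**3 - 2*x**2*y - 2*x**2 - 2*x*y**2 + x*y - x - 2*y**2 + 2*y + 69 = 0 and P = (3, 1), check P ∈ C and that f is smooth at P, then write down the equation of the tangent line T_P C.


Tangent line at P: -53*x - 29*y + 188 = 0.

Step 1: f(3, 1) = 0, so P lies on C.
Step 2: partial derivatives
  f_x(x, y) = -3*x**2 - 4*x*y - 4*x - 2*y**2 + y - 1, f_y(x, y) = -2*x**2 - 4*x*y + x - 4*y + 2.
  f_x(P) = -53, f_y(P) = -29 (gradient nonzero, so P is smooth).
Step 3: tangent line at P: -53·(x − 3) + -29·(y − 1) = 0.
Expanding: -53*x - 29*y + 188 = 0.


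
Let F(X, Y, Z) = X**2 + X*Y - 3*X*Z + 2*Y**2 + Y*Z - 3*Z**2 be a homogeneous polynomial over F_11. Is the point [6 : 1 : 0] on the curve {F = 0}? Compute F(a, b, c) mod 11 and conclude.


F(6,1,0) ≡ 0 (mod 11); P is on the curve.

Evaluate F(6, 1, 0) term-by-term (mod 11).
  X**2 ↦ 1·36·1·1 = 36
  X*Y ↦ 1·6·1·1 = 6
  -3*X*Z ↦ -3·6·1·0 = 0
  2*Y**2 ↦ 2·1·1·1 = 2
  Y*Z ↦ 1·1·1·0 = 0
  -3*Z**2 ↦ -3·1·1·0 = 0
Sum: F(6, 1, 0) = (36) + (6) + (0) + (2) + (0) + (0) = 44.
Reducing mod 11: 44 ≡ 0 (mod 11).
Since F(a, b, c) ≡ 0 (mod 11), P lies on the curve.


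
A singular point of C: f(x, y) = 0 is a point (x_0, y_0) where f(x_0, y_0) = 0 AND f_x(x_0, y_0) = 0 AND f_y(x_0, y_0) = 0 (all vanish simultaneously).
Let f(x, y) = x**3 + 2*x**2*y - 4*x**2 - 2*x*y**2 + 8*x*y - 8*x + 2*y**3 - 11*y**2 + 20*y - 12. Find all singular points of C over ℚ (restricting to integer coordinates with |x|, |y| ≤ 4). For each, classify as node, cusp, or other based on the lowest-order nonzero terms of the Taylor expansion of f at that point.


Singular points: {(0, 2)}; classification: cusp.

Compute partial derivatives:
  f_x = 3*x**2 + 4*x*y - 8*x - 2*y**2 + 8*y - 8.
  f_y = 2*x**2 - 4*x*y + 8*x + 6*y**2 - 22*y + 20.
Scan x_0 ∈ {−4, ..., 4}. For each x_0, f_y(x_0, y) is a polynomial in y; find its integer roots y ∈ {−4, ..., 4}, then test f_x and f at those candidates.
  x = -4: f_y(-4, y) = 6*y**2 - 6*y + 20; no integer root y with |y| ≤ 4.
  x = -3: f_y(-3, y) = 6*y**2 - 10*y + 14; no integer root y with |y| ≤ 4.
  x = -2: f_y(-2, y) = 6*y**2 - 14*y + 12; no integer root y with |y| ≤ 4.
  x = -1: f_y(-1, y) = 6*y**2 - 18*y + 14; no integer root y with |y| ≤ 4.
  x = 0: f_y(0, y) = 6*y**2 - 22*y + 20; vanishes at y ∈ {2}. (0, 2): f_x = 0, f = 0 — SINGULAR.
  x = 1: f_y(1, y) = 6*y**2 - 26*y + 30; no integer root y with |y| ≤ 4.
  x = 2: f_y(2, y) = 6*y**2 - 30*y + 44; no integer root y with |y| ≤ 4.
  x = 3: f_y(3, y) = 6*y**2 - 34*y + 62; no integer root y with |y| ≤ 4.
  x = 4: f_y(4, y) = 6*y**2 - 38*y + 84; no integer root y with |y| ≤ 4.
Only singular point on the grid: (0, 2).
Classify: substitute x = 0 + u, y = 2 + v and expand: f = u**3 + 2*u**2*v - 2*u*v**2 + 2*v**3 + v**2.
No constant or linear terms (consistent with a singular point). Quadratic part: v**2. Cubic part: u**3 + 2*u**2*v - 2*u*v**2 + 2*v**3.
The quadratic part v**2 is a perfect square, so there is a single (double) tangent line v = 0, i.e. y = 2. Restricting the cubic part to that line (v = 0) leaves u**3 ≠ 0, so f is not divisible by v and the branch is v² ≈ -u**3 to lowest order — this is a cusp.
Classification: cusp.
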